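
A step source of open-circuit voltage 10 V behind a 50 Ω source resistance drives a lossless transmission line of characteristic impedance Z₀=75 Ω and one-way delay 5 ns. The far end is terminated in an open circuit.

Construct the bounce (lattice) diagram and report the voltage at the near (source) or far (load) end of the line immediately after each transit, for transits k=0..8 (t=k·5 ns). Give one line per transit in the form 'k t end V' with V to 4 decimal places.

0 0 source 6.0000
1 5 load 12.0000
2 10 source 10.8000
3 15 load 9.6000
4 20 source 9.8400
5 25 load 10.0800
6 30 source 10.0320
7 35 load 9.9840
8 40 source 9.9936

Γ_L=1.000000, Γ_S=-0.200000; launch V₁=10·75/125=6.000000
k=0 src: V=6.0000
k=1 load: inc=6.000000, refl=6.000000·1.000000=6.0000; V=0.000000+6.000000+6.000000=12.0000
k=2 src: inc=6.000000, refl=6.000000·-0.200000=-1.2000; V=6.000000+6.000000+-1.200000=10.8000
k=3 load: inc=-1.200000, refl=-1.200000·1.000000=-1.2000; V=12.000000+-1.200000+-1.200000=9.6000
k=4 src: inc=-1.200000, refl=-1.200000·-0.200000=0.2400; V=10.800000+-1.200000+0.240000=9.8400
k=5 load: inc=0.240000, refl=0.240000·1.000000=0.2400; V=9.600000+0.240000+0.240000=10.0800
k=6 src: inc=0.240000, refl=0.240000·-0.200000=-0.0480; V=9.840000+0.240000+-0.048000=10.0320
k=7 load: inc=-0.048000, refl=-0.048000·1.000000=-0.0480; V=10.080000+-0.048000+-0.048000=9.9840
k=8 src: inc=-0.048000, refl=-0.048000·-0.200000=0.0096; V=10.032000+-0.048000+0.009600=9.9936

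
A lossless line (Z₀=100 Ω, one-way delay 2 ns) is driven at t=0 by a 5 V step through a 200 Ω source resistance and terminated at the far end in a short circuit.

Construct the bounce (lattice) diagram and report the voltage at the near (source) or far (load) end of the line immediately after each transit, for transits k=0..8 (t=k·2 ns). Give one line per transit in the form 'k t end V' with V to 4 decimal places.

0 0 source 1.6667
1 2 load 0.0000
2 4 source -0.5556
3 6 load 0.0000
4 8 source 0.1852
5 10 load 0.0000
6 12 source -0.0617
7 14 load 0.0000
8 16 source 0.0206

Γ_L=-1.000000, Γ_S=0.333333; launch V₁=5·100/300=1.666667
k=0 src: V=1.6667
k=1 load: inc=1.666667, refl=1.666667·-1.000000=-1.6667; V=0.000000+1.666667+-1.666667=0.0000
k=2 src: inc=-1.666667, refl=-1.666667·0.333333=-0.5556; V=1.666667+-1.666667+-0.555556=-0.5556
k=3 load: inc=-0.555556, refl=-0.555556·-1.000000=0.5556; V=0.000000+-0.555556+0.555556=0.0000
k=4 src: inc=0.555556, refl=0.555556·0.333333=0.1852; V=-0.555556+0.555556+0.185185=0.1852
k=5 load: inc=0.185185, refl=0.185185·-1.000000=-0.1852; V=0.000000+0.185185+-0.185185=0.0000
k=6 src: inc=-0.185185, refl=-0.185185·0.333333=-0.0617; V=0.185185+-0.185185+-0.061728=-0.0617
k=7 load: inc=-0.061728, refl=-0.061728·-1.000000=0.0617; V=0.000000+-0.061728+0.061728=0.0000
k=8 src: inc=0.061728, refl=0.061728·0.333333=0.0206; V=-0.061728+0.061728+0.020576=0.0206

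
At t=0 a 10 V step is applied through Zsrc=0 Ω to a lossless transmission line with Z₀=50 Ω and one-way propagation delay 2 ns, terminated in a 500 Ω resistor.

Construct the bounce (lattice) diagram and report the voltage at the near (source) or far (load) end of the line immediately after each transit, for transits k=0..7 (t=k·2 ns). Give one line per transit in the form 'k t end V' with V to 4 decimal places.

0 0 source 10.0000
1 2 load 18.1818
2 4 source 10.0000
3 6 load 3.3058
4 8 source 10.0000
5 10 load 15.4771
6 12 source 10.0000
7 14 load 5.5187

Γ_L=0.818182, Γ_S=-1.000000; launch V₁=10·50/50=10.000000
k=0 src: V=10.0000
k=1 load: inc=10.000000, refl=10.000000·0.818182=8.1818; V=0.000000+10.000000+8.181818=18.1818
k=2 src: inc=8.181818, refl=8.181818·-1.000000=-8.1818; V=10.000000+8.181818+-8.181818=10.0000
k=3 load: inc=-8.181818, refl=-8.181818·0.818182=-6.6942; V=18.181818+-8.181818+-6.694215=3.3058
k=4 src: inc=-6.694215, refl=-6.694215·-1.000000=6.6942; V=10.000000+-6.694215+6.694215=10.0000
k=5 load: inc=6.694215, refl=6.694215·0.818182=5.4771; V=3.305785+6.694215+5.477085=15.4771
k=6 src: inc=5.477085, refl=5.477085·-1.000000=-5.4771; V=10.000000+5.477085+-5.477085=10.0000
k=7 load: inc=-5.477085, refl=-5.477085·0.818182=-4.4813; V=15.477085+-5.477085+-4.481251=5.5187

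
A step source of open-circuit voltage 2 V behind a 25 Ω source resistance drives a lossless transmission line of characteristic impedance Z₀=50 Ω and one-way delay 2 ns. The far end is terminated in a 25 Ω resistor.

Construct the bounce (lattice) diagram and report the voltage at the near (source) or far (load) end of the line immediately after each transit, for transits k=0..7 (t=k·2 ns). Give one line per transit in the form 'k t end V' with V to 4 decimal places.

0 0 source 1.3333
1 2 load 0.8889
2 4 source 1.0370
3 6 load 0.9877
4 8 source 1.0041
5 10 load 0.9986
6 12 source 1.0005
7 14 load 0.9998

Γ_L=-0.333333, Γ_S=-0.333333; launch V₁=2·50/75=1.333333
k=0 src: V=1.3333
k=1 load: inc=1.333333, refl=1.333333·-0.333333=-0.4444; V=0.000000+1.333333+-0.444444=0.8889
k=2 src: inc=-0.444444, refl=-0.444444·-0.333333=0.1481; V=1.333333+-0.444444+0.148148=1.0370
k=3 load: inc=0.148148, refl=0.148148·-0.333333=-0.0494; V=0.888889+0.148148+-0.049383=0.9877
k=4 src: inc=-0.049383, refl=-0.049383·-0.333333=0.0165; V=1.037037+-0.049383+0.016461=1.0041
k=5 load: inc=0.016461, refl=0.016461·-0.333333=-0.0055; V=0.987654+0.016461+-0.005487=0.9986
k=6 src: inc=-0.005487, refl=-0.005487·-0.333333=0.0018; V=1.004115+-0.005487+0.001829=1.0005
k=7 load: inc=0.001829, refl=0.001829·-0.333333=-0.0006; V=0.998628+0.001829+-0.000610=0.9998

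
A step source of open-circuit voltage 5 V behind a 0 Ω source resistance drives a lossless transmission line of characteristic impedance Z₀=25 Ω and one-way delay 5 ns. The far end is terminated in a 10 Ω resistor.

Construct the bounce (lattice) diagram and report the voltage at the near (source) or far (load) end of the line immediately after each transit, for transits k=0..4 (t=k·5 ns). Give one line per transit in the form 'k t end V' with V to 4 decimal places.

0 0 source 5.0000
1 5 load 2.8571
2 10 source 5.0000
3 15 load 4.0816
4 20 source 5.0000

Γ_L=-0.428571, Γ_S=-1.000000; launch V₁=5·25/25=5.000000
k=0 src: V=5.0000
k=1 load: inc=5.000000, refl=5.000000·-0.428571=-2.1429; V=0.000000+5.000000+-2.142857=2.8571
k=2 src: inc=-2.142857, refl=-2.142857·-1.000000=2.1429; V=5.000000+-2.142857+2.142857=5.0000
k=3 load: inc=2.142857, refl=2.142857·-0.428571=-0.9184; V=2.857143+2.142857+-0.918367=4.0816
k=4 src: inc=-0.918367, refl=-0.918367·-1.000000=0.9184; V=5.000000+-0.918367+0.918367=5.0000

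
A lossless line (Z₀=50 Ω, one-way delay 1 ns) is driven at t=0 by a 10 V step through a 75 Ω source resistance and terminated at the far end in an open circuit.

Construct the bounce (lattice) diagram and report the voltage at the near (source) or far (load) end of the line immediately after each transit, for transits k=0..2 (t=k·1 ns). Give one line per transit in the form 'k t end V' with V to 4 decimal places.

Γ_L=1.000000, Γ_S=0.200000; launch V₁=10·50/125=4.000000
k=0 src: V=4.0000
k=1 load: inc=4.000000, refl=4.000000·1.000000=4.0000; V=0.000000+4.000000+4.000000=8.0000
k=2 src: inc=4.000000, refl=4.000000·0.200000=0.8000; V=4.000000+4.000000+0.800000=8.8000

0 0 source 4.0000
1 1 load 8.0000
2 2 source 8.8000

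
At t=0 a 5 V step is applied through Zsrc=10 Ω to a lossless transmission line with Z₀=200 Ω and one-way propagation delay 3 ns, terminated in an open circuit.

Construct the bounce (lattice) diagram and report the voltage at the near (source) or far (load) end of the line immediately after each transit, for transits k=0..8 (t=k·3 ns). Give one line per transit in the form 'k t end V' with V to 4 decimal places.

Γ_L=1.000000, Γ_S=-0.904762; launch V₁=5·200/210=4.761905
k=0 src: V=4.7619
k=1 load: inc=4.761905, refl=4.761905·1.000000=4.7619; V=0.000000+4.761905+4.761905=9.5238
k=2 src: inc=4.761905, refl=4.761905·-0.904762=-4.3084; V=4.761905+4.761905+-4.308390=5.2154
k=3 load: inc=-4.308390, refl=-4.308390·1.000000=-4.3084; V=9.523810+-4.308390+-4.308390=0.9070
k=4 src: inc=-4.308390, refl=-4.308390·-0.904762=3.8981; V=5.215420+-4.308390+3.898067=4.8051
k=5 load: inc=3.898067, refl=3.898067·1.000000=3.8981; V=0.907029+3.898067+3.898067=8.7032
k=6 src: inc=3.898067, refl=3.898067·-0.904762=-3.5268; V=4.805097+3.898067+-3.526823=5.1763
k=7 load: inc=-3.526823, refl=-3.526823·1.000000=-3.5268; V=8.703164+-3.526823+-3.526823=1.6495
k=8 src: inc=-3.526823, refl=-3.526823·-0.904762=3.1909; V=5.176341+-3.526823+3.190935=4.8405

0 0 source 4.7619
1 3 load 9.5238
2 6 source 5.2154
3 9 load 0.9070
4 12 source 4.8051
5 15 load 8.7032
6 18 source 5.1763
7 21 load 1.6495
8 24 source 4.8405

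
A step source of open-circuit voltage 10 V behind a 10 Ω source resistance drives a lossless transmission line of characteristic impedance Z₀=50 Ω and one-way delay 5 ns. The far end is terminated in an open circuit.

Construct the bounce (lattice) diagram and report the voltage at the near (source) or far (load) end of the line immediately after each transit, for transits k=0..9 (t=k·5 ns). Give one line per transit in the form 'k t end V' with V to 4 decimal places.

0 0 source 8.3333
1 5 load 16.6667
2 10 source 11.1111
3 15 load 5.5556
4 20 source 9.2593
5 25 load 12.9630
6 30 source 10.4938
7 35 load 8.0247
8 40 source 9.6708
9 45 load 11.3169

Γ_L=1.000000, Γ_S=-0.666667; launch V₁=10·50/60=8.333333
k=0 src: V=8.3333
k=1 load: inc=8.333333, refl=8.333333·1.000000=8.3333; V=0.000000+8.333333+8.333333=16.6667
k=2 src: inc=8.333333, refl=8.333333·-0.666667=-5.5556; V=8.333333+8.333333+-5.555556=11.1111
k=3 load: inc=-5.555556, refl=-5.555556·1.000000=-5.5556; V=16.666667+-5.555556+-5.555556=5.5556
k=4 src: inc=-5.555556, refl=-5.555556·-0.666667=3.7037; V=11.111111+-5.555556+3.703704=9.2593
k=5 load: inc=3.703704, refl=3.703704·1.000000=3.7037; V=5.555556+3.703704+3.703704=12.9630
k=6 src: inc=3.703704, refl=3.703704·-0.666667=-2.4691; V=9.259259+3.703704+-2.469136=10.4938
k=7 load: inc=-2.469136, refl=-2.469136·1.000000=-2.4691; V=12.962963+-2.469136+-2.469136=8.0247
k=8 src: inc=-2.469136, refl=-2.469136·-0.666667=1.6461; V=10.493827+-2.469136+1.646091=9.6708
k=9 load: inc=1.646091, refl=1.646091·1.000000=1.6461; V=8.024691+1.646091+1.646091=11.3169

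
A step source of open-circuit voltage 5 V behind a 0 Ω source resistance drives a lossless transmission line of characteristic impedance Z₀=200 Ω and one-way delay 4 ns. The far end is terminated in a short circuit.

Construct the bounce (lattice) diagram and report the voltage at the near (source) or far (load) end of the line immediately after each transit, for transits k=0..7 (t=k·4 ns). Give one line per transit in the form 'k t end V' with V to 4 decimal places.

Γ_L=-1.000000, Γ_S=-1.000000; launch V₁=5·200/200=5.000000
k=0 src: V=5.0000
k=1 load: inc=5.000000, refl=5.000000·-1.000000=-5.0000; V=0.000000+5.000000+-5.000000=0.0000
k=2 src: inc=-5.000000, refl=-5.000000·-1.000000=5.0000; V=5.000000+-5.000000+5.000000=5.0000
k=3 load: inc=5.000000, refl=5.000000·-1.000000=-5.0000; V=0.000000+5.000000+-5.000000=0.0000
k=4 src: inc=-5.000000, refl=-5.000000·-1.000000=5.0000; V=5.000000+-5.000000+5.000000=5.0000
k=5 load: inc=5.000000, refl=5.000000·-1.000000=-5.0000; V=0.000000+5.000000+-5.000000=0.0000
k=6 src: inc=-5.000000, refl=-5.000000·-1.000000=5.0000; V=5.000000+-5.000000+5.000000=5.0000
k=7 load: inc=5.000000, refl=5.000000·-1.000000=-5.0000; V=0.000000+5.000000+-5.000000=0.0000

0 0 source 5.0000
1 4 load 0.0000
2 8 source 5.0000
3 12 load 0.0000
4 16 source 5.0000
5 20 load 0.0000
6 24 source 5.0000
7 28 load 0.0000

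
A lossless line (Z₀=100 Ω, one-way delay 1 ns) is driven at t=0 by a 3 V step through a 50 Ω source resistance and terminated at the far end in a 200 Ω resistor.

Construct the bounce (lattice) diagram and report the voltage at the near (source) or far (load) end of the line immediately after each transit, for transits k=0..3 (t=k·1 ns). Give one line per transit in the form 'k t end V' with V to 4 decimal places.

Γ_L=0.333333, Γ_S=-0.333333; launch V₁=3·100/150=2.000000
k=0 src: V=2.0000
k=1 load: inc=2.000000, refl=2.000000·0.333333=0.6667; V=0.000000+2.000000+0.666667=2.6667
k=2 src: inc=0.666667, refl=0.666667·-0.333333=-0.2222; V=2.000000+0.666667+-0.222222=2.4444
k=3 load: inc=-0.222222, refl=-0.222222·0.333333=-0.0741; V=2.666667+-0.222222+-0.074074=2.3704

0 0 source 2.0000
1 1 load 2.6667
2 2 source 2.4444
3 3 load 2.3704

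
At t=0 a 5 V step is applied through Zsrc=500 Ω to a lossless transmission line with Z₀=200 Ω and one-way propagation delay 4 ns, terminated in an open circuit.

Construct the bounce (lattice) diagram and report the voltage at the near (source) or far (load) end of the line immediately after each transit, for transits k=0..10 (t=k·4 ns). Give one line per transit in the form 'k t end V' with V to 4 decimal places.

Γ_L=1.000000, Γ_S=0.428571; launch V₁=5·200/700=1.428571
k=0 src: V=1.4286
k=1 load: inc=1.428571, refl=1.428571·1.000000=1.4286; V=0.000000+1.428571+1.428571=2.8571
k=2 src: inc=1.428571, refl=1.428571·0.428571=0.6122; V=1.428571+1.428571+0.612245=3.4694
k=3 load: inc=0.612245, refl=0.612245·1.000000=0.6122; V=2.857143+0.612245+0.612245=4.0816
k=4 src: inc=0.612245, refl=0.612245·0.428571=0.2624; V=3.469388+0.612245+0.262391=4.3440
k=5 load: inc=0.262391, refl=0.262391·1.000000=0.2624; V=4.081633+0.262391+0.262391=4.6064
k=6 src: inc=0.262391, refl=0.262391·0.428571=0.1125; V=4.344023+0.262391+0.112453=4.7189
k=7 load: inc=0.112453, refl=0.112453·1.000000=0.1125; V=4.606414+0.112453+0.112453=4.8313
k=8 src: inc=0.112453, refl=0.112453·0.428571=0.0482; V=4.718867+0.112453+0.048194=4.8795
k=9 load: inc=0.048194, refl=0.048194·1.000000=0.0482; V=4.831320+0.048194+0.048194=4.9277
k=10 src: inc=0.048194, refl=0.048194·0.428571=0.0207; V=4.879514+0.048194+0.020655=4.9484

0 0 source 1.4286
1 4 load 2.8571
2 8 source 3.4694
3 12 load 4.0816
4 16 source 4.3440
5 20 load 4.6064
6 24 source 4.7189
7 28 load 4.8313
8 32 source 4.8795
9 36 load 4.9277
10 40 source 4.9484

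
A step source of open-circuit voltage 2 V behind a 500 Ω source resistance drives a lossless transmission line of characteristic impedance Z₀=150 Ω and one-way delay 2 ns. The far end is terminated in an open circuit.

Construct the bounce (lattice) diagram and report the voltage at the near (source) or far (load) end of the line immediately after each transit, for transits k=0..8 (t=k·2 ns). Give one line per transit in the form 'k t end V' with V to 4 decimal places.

0 0 source 0.4615
1 2 load 0.9231
2 4 source 1.1716
3 6 load 1.4201
4 8 source 1.5539
5 10 load 1.6878
6 12 source 1.7598
7 14 load 1.8319
8 16 source 1.8707

Γ_L=1.000000, Γ_S=0.538462; launch V₁=2·150/650=0.461538
k=0 src: V=0.4615
k=1 load: inc=0.461538, refl=0.461538·1.000000=0.4615; V=0.000000+0.461538+0.461538=0.9231
k=2 src: inc=0.461538, refl=0.461538·0.538462=0.2485; V=0.461538+0.461538+0.248521=1.1716
k=3 load: inc=0.248521, refl=0.248521·1.000000=0.2485; V=0.923077+0.248521+0.248521=1.4201
k=4 src: inc=0.248521, refl=0.248521·0.538462=0.1338; V=1.171598+0.248521+0.133819=1.5539
k=5 load: inc=0.133819, refl=0.133819·1.000000=0.1338; V=1.420118+0.133819+0.133819=1.6878
k=6 src: inc=0.133819, refl=0.133819·0.538462=0.0721; V=1.553937+0.133819+0.072056=1.7598
k=7 load: inc=0.072056, refl=0.072056·1.000000=0.0721; V=1.687756+0.072056+0.072056=1.8319
k=8 src: inc=0.072056, refl=0.072056·0.538462=0.0388; V=1.759812+0.072056+0.038800=1.8707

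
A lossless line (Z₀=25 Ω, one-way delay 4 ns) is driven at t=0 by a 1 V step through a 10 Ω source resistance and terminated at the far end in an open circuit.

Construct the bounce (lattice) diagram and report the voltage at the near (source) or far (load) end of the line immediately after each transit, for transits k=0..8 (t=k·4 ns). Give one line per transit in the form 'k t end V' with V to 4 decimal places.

Γ_L=1.000000, Γ_S=-0.428571; launch V₁=1·25/35=0.714286
k=0 src: V=0.7143
k=1 load: inc=0.714286, refl=0.714286·1.000000=0.7143; V=0.000000+0.714286+0.714286=1.4286
k=2 src: inc=0.714286, refl=0.714286·-0.428571=-0.3061; V=0.714286+0.714286+-0.306122=1.1224
k=3 load: inc=-0.306122, refl=-0.306122·1.000000=-0.3061; V=1.428571+-0.306122+-0.306122=0.8163
k=4 src: inc=-0.306122, refl=-0.306122·-0.428571=0.1312; V=1.122449+-0.306122+0.131195=0.9475
k=5 load: inc=0.131195, refl=0.131195·1.000000=0.1312; V=0.816327+0.131195+0.131195=1.0787
k=6 src: inc=0.131195, refl=0.131195·-0.428571=-0.0562; V=0.947522+0.131195+-0.056227=1.0225
k=7 load: inc=-0.056227, refl=-0.056227·1.000000=-0.0562; V=1.078717+-0.056227+-0.056227=0.9663
k=8 src: inc=-0.056227, refl=-0.056227·-0.428571=0.0241; V=1.022491+-0.056227+0.024097=0.9904

0 0 source 0.7143
1 4 load 1.4286
2 8 source 1.1224
3 12 load 0.8163
4 16 source 0.9475
5 20 load 1.0787
6 24 source 1.0225
7 28 load 0.9663
8 32 source 0.9904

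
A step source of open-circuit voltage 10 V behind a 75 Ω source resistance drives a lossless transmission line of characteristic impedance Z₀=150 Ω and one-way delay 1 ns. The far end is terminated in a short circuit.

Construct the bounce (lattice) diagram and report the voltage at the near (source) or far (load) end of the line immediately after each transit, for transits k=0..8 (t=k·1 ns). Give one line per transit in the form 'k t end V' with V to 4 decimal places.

0 0 source 6.6667
1 1 load 0.0000
2 2 source 2.2222
3 3 load 0.0000
4 4 source 0.7407
5 5 load 0.0000
6 6 source 0.2469
7 7 load 0.0000
8 8 source 0.0823

Γ_L=-1.000000, Γ_S=-0.333333; launch V₁=10·150/225=6.666667
k=0 src: V=6.6667
k=1 load: inc=6.666667, refl=6.666667·-1.000000=-6.6667; V=0.000000+6.666667+-6.666667=0.0000
k=2 src: inc=-6.666667, refl=-6.666667·-0.333333=2.2222; V=6.666667+-6.666667+2.222222=2.2222
k=3 load: inc=2.222222, refl=2.222222·-1.000000=-2.2222; V=0.000000+2.222222+-2.222222=0.0000
k=4 src: inc=-2.222222, refl=-2.222222·-0.333333=0.7407; V=2.222222+-2.222222+0.740741=0.7407
k=5 load: inc=0.740741, refl=0.740741·-1.000000=-0.7407; V=0.000000+0.740741+-0.740741=0.0000
k=6 src: inc=-0.740741, refl=-0.740741·-0.333333=0.2469; V=0.740741+-0.740741+0.246914=0.2469
k=7 load: inc=0.246914, refl=0.246914·-1.000000=-0.2469; V=0.000000+0.246914+-0.246914=0.0000
k=8 src: inc=-0.246914, refl=-0.246914·-0.333333=0.0823; V=0.246914+-0.246914+0.082305=0.0823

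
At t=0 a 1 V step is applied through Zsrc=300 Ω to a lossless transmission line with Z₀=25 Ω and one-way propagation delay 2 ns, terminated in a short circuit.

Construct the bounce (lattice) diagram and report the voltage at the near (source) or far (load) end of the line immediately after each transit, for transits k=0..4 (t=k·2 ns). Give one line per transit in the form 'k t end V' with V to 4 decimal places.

0 0 source 0.0769
1 2 load 0.0000
2 4 source -0.0651
3 6 load 0.0000
4 8 source 0.0551

Γ_L=-1.000000, Γ_S=0.846154; launch V₁=1·25/325=0.076923
k=0 src: V=0.0769
k=1 load: inc=0.076923, refl=0.076923·-1.000000=-0.0769; V=0.000000+0.076923+-0.076923=0.0000
k=2 src: inc=-0.076923, refl=-0.076923·0.846154=-0.0651; V=0.076923+-0.076923+-0.065089=-0.0651
k=3 load: inc=-0.065089, refl=-0.065089·-1.000000=0.0651; V=0.000000+-0.065089+0.065089=0.0000
k=4 src: inc=0.065089, refl=0.065089·0.846154=0.0551; V=-0.065089+0.065089+0.055075=0.0551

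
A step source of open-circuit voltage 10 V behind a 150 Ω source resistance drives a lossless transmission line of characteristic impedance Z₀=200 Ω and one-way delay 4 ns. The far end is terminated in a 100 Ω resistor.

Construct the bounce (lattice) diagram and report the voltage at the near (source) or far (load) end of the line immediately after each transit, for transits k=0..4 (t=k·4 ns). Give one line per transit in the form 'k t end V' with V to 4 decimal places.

0 0 source 5.7143
1 4 load 3.8095
2 8 source 4.0816
3 12 load 3.9909
4 16 source 4.0039

Γ_L=-0.333333, Γ_S=-0.142857; launch V₁=10·200/350=5.714286
k=0 src: V=5.7143
k=1 load: inc=5.714286, refl=5.714286·-0.333333=-1.9048; V=0.000000+5.714286+-1.904762=3.8095
k=2 src: inc=-1.904762, refl=-1.904762·-0.142857=0.2721; V=5.714286+-1.904762+0.272109=4.0816
k=3 load: inc=0.272109, refl=0.272109·-0.333333=-0.0907; V=3.809524+0.272109+-0.090703=3.9909
k=4 src: inc=-0.090703, refl=-0.090703·-0.142857=0.0130; V=4.081633+-0.090703+0.012958=4.0039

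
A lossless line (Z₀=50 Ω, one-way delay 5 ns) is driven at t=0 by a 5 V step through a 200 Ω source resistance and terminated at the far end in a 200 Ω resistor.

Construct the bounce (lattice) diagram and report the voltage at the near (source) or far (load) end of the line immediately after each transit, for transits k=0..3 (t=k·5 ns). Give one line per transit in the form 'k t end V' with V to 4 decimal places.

0 0 source 1.0000
1 5 load 1.6000
2 10 source 1.9600
3 15 load 2.1760

Γ_L=0.600000, Γ_S=0.600000; launch V₁=5·50/250=1.000000
k=0 src: V=1.0000
k=1 load: inc=1.000000, refl=1.000000·0.600000=0.6000; V=0.000000+1.000000+0.600000=1.6000
k=2 src: inc=0.600000, refl=0.600000·0.600000=0.3600; V=1.000000+0.600000+0.360000=1.9600
k=3 load: inc=0.360000, refl=0.360000·0.600000=0.2160; V=1.600000+0.360000+0.216000=2.1760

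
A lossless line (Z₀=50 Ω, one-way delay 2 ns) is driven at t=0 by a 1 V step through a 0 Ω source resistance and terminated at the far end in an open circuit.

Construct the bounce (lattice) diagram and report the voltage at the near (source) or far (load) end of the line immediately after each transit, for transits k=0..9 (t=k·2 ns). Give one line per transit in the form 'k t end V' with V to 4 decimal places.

Γ_L=1.000000, Γ_S=-1.000000; launch V₁=1·50/50=1.000000
k=0 src: V=1.0000
k=1 load: inc=1.000000, refl=1.000000·1.000000=1.0000; V=0.000000+1.000000+1.000000=2.0000
k=2 src: inc=1.000000, refl=1.000000·-1.000000=-1.0000; V=1.000000+1.000000+-1.000000=1.0000
k=3 load: inc=-1.000000, refl=-1.000000·1.000000=-1.0000; V=2.000000+-1.000000+-1.000000=0.0000
k=4 src: inc=-1.000000, refl=-1.000000·-1.000000=1.0000; V=1.000000+-1.000000+1.000000=1.0000
k=5 load: inc=1.000000, refl=1.000000·1.000000=1.0000; V=0.000000+1.000000+1.000000=2.0000
k=6 src: inc=1.000000, refl=1.000000·-1.000000=-1.0000; V=1.000000+1.000000+-1.000000=1.0000
k=7 load: inc=-1.000000, refl=-1.000000·1.000000=-1.0000; V=2.000000+-1.000000+-1.000000=0.0000
k=8 src: inc=-1.000000, refl=-1.000000·-1.000000=1.0000; V=1.000000+-1.000000+1.000000=1.0000
k=9 load: inc=1.000000, refl=1.000000·1.000000=1.0000; V=0.000000+1.000000+1.000000=2.0000

0 0 source 1.0000
1 2 load 2.0000
2 4 source 1.0000
3 6 load 0.0000
4 8 source 1.0000
5 10 load 2.0000
6 12 source 1.0000
7 14 load 0.0000
8 16 source 1.0000
9 18 load 2.0000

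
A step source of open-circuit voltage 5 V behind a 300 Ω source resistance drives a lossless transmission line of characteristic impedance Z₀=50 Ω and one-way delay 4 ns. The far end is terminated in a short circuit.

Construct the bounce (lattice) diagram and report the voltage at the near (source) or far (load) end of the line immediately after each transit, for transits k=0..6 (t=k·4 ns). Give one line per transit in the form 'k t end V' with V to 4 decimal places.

Γ_L=-1.000000, Γ_S=0.714286; launch V₁=5·50/350=0.714286
k=0 src: V=0.7143
k=1 load: inc=0.714286, refl=0.714286·-1.000000=-0.7143; V=0.000000+0.714286+-0.714286=0.0000
k=2 src: inc=-0.714286, refl=-0.714286·0.714286=-0.5102; V=0.714286+-0.714286+-0.510204=-0.5102
k=3 load: inc=-0.510204, refl=-0.510204·-1.000000=0.5102; V=0.000000+-0.510204+0.510204=0.0000
k=4 src: inc=0.510204, refl=0.510204·0.714286=0.3644; V=-0.510204+0.510204+0.364431=0.3644
k=5 load: inc=0.364431, refl=0.364431·-1.000000=-0.3644; V=0.000000+0.364431+-0.364431=0.0000
k=6 src: inc=-0.364431, refl=-0.364431·0.714286=-0.2603; V=0.364431+-0.364431+-0.260308=-0.2603

0 0 source 0.7143
1 4 load 0.0000
2 8 source -0.5102
3 12 load 0.0000
4 16 source 0.3644
5 20 load 0.0000
6 24 source -0.2603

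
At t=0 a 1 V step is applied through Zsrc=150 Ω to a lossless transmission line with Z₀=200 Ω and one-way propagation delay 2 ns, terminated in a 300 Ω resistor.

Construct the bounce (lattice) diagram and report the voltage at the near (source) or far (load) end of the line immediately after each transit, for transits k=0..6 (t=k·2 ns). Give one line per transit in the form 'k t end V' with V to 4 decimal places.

Γ_L=0.200000, Γ_S=-0.142857; launch V₁=1·200/350=0.571429
k=0 src: V=0.5714
k=1 load: inc=0.571429, refl=0.571429·0.200000=0.1143; V=0.000000+0.571429+0.114286=0.6857
k=2 src: inc=0.114286, refl=0.114286·-0.142857=-0.0163; V=0.571429+0.114286+-0.016327=0.6694
k=3 load: inc=-0.016327, refl=-0.016327·0.200000=-0.0033; V=0.685714+-0.016327+-0.003265=0.6661
k=4 src: inc=-0.003265, refl=-0.003265·-0.142857=0.0005; V=0.669388+-0.003265+0.000466=0.6666
k=5 load: inc=0.000466, refl=0.000466·0.200000=0.0001; V=0.666122+0.000466+0.000093=0.6667
k=6 src: inc=0.000093, refl=0.000093·-0.142857=-0.0000; V=0.666589+0.000093+-0.000013=0.6667

0 0 source 0.5714
1 2 load 0.6857
2 4 source 0.6694
3 6 load 0.6661
4 8 source 0.6666
5 10 load 0.6667
6 12 source 0.6667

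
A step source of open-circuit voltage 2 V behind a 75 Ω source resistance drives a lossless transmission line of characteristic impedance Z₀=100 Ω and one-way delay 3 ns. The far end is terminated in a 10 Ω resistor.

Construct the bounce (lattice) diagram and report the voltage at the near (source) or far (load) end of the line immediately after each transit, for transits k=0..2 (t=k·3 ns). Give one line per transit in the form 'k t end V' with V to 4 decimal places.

0 0 source 1.1429
1 3 load 0.2078
2 6 source 0.3414

Γ_L=-0.818182, Γ_S=-0.142857; launch V₁=2·100/175=1.142857
k=0 src: V=1.1429
k=1 load: inc=1.142857, refl=1.142857·-0.818182=-0.9351; V=0.000000+1.142857+-0.935065=0.2078
k=2 src: inc=-0.935065, refl=-0.935065·-0.142857=0.1336; V=1.142857+-0.935065+0.133581=0.3414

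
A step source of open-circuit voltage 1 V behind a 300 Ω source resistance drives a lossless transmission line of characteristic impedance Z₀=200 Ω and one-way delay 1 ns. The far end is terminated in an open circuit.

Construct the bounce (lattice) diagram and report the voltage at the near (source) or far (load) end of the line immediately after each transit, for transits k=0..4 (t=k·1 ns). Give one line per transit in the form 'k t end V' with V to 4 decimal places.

0 0 source 0.4000
1 1 load 0.8000
2 2 source 0.8800
3 3 load 0.9600
4 4 source 0.9760

Γ_L=1.000000, Γ_S=0.200000; launch V₁=1·200/500=0.400000
k=0 src: V=0.4000
k=1 load: inc=0.400000, refl=0.400000·1.000000=0.4000; V=0.000000+0.400000+0.400000=0.8000
k=2 src: inc=0.400000, refl=0.400000·0.200000=0.0800; V=0.400000+0.400000+0.080000=0.8800
k=3 load: inc=0.080000, refl=0.080000·1.000000=0.0800; V=0.800000+0.080000+0.080000=0.9600
k=4 src: inc=0.080000, refl=0.080000·0.200000=0.0160; V=0.880000+0.080000+0.016000=0.9760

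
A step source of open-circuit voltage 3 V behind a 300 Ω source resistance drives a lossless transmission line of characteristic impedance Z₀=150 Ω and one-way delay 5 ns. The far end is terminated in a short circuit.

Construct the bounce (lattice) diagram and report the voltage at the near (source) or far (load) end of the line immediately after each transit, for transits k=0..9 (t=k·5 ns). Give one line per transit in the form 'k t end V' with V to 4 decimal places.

Γ_L=-1.000000, Γ_S=0.333333; launch V₁=3·150/450=1.000000
k=0 src: V=1.0000
k=1 load: inc=1.000000, refl=1.000000·-1.000000=-1.0000; V=0.000000+1.000000+-1.000000=0.0000
k=2 src: inc=-1.000000, refl=-1.000000·0.333333=-0.3333; V=1.000000+-1.000000+-0.333333=-0.3333
k=3 load: inc=-0.333333, refl=-0.333333·-1.000000=0.3333; V=0.000000+-0.333333+0.333333=0.0000
k=4 src: inc=0.333333, refl=0.333333·0.333333=0.1111; V=-0.333333+0.333333+0.111111=0.1111
k=5 load: inc=0.111111, refl=0.111111·-1.000000=-0.1111; V=0.000000+0.111111+-0.111111=0.0000
k=6 src: inc=-0.111111, refl=-0.111111·0.333333=-0.0370; V=0.111111+-0.111111+-0.037037=-0.0370
k=7 load: inc=-0.037037, refl=-0.037037·-1.000000=0.0370; V=0.000000+-0.037037+0.037037=0.0000
k=8 src: inc=0.037037, refl=0.037037·0.333333=0.0123; V=-0.037037+0.037037+0.012346=0.0123
k=9 load: inc=0.012346, refl=0.012346·-1.000000=-0.0123; V=0.000000+0.012346+-0.012346=0.0000

0 0 source 1.0000
1 5 load 0.0000
2 10 source -0.3333
3 15 load 0.0000
4 20 source 0.1111
5 25 load 0.0000
6 30 source -0.0370
7 35 load 0.0000
8 40 source 0.0123
9 45 load 0.0000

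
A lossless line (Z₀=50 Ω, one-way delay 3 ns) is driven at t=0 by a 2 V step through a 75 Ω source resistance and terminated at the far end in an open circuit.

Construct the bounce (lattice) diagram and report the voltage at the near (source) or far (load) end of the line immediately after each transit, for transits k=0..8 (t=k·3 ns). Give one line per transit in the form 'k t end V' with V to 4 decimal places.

0 0 source 0.8000
1 3 load 1.6000
2 6 source 1.7600
3 9 load 1.9200
4 12 source 1.9520
5 15 load 1.9840
6 18 source 1.9904
7 21 load 1.9968
8 24 source 1.9981

Γ_L=1.000000, Γ_S=0.200000; launch V₁=2·50/125=0.800000
k=0 src: V=0.8000
k=1 load: inc=0.800000, refl=0.800000·1.000000=0.8000; V=0.000000+0.800000+0.800000=1.6000
k=2 src: inc=0.800000, refl=0.800000·0.200000=0.1600; V=0.800000+0.800000+0.160000=1.7600
k=3 load: inc=0.160000, refl=0.160000·1.000000=0.1600; V=1.600000+0.160000+0.160000=1.9200
k=4 src: inc=0.160000, refl=0.160000·0.200000=0.0320; V=1.760000+0.160000+0.032000=1.9520
k=5 load: inc=0.032000, refl=0.032000·1.000000=0.0320; V=1.920000+0.032000+0.032000=1.9840
k=6 src: inc=0.032000, refl=0.032000·0.200000=0.0064; V=1.952000+0.032000+0.006400=1.9904
k=7 load: inc=0.006400, refl=0.006400·1.000000=0.0064; V=1.984000+0.006400+0.006400=1.9968
k=8 src: inc=0.006400, refl=0.006400·0.200000=0.0013; V=1.990400+0.006400+0.001280=1.9981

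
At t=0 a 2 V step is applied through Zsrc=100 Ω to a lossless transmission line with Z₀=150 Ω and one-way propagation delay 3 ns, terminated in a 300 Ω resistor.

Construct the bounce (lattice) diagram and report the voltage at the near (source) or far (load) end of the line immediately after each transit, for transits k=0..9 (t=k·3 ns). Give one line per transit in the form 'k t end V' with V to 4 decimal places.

0 0 source 1.2000
1 3 load 1.6000
2 6 source 1.5200
3 9 load 1.4933
4 12 source 1.4987
5 15 load 1.5004
6 18 source 1.5001
7 21 load 1.5000
8 24 source 1.5000
9 27 load 1.5000

Γ_L=0.333333, Γ_S=-0.200000; launch V₁=2·150/250=1.200000
k=0 src: V=1.2000
k=1 load: inc=1.200000, refl=1.200000·0.333333=0.4000; V=0.000000+1.200000+0.400000=1.6000
k=2 src: inc=0.400000, refl=0.400000·-0.200000=-0.0800; V=1.200000+0.400000+-0.080000=1.5200
k=3 load: inc=-0.080000, refl=-0.080000·0.333333=-0.0267; V=1.600000+-0.080000+-0.026667=1.4933
k=4 src: inc=-0.026667, refl=-0.026667·-0.200000=0.0053; V=1.520000+-0.026667+0.005333=1.4987
k=5 load: inc=0.005333, refl=0.005333·0.333333=0.0018; V=1.493333+0.005333+0.001778=1.5004
k=6 src: inc=0.001778, refl=0.001778·-0.200000=-0.0004; V=1.498667+0.001778+-0.000356=1.5001
k=7 load: inc=-0.000356, refl=-0.000356·0.333333=-0.0001; V=1.500444+-0.000356+-0.000119=1.5000
k=8 src: inc=-0.000119, refl=-0.000119·-0.200000=0.0000; V=1.500089+-0.000119+0.000024=1.5000
k=9 load: inc=0.000024, refl=0.000024·0.333333=0.0000; V=1.499970+0.000024+0.000008=1.5000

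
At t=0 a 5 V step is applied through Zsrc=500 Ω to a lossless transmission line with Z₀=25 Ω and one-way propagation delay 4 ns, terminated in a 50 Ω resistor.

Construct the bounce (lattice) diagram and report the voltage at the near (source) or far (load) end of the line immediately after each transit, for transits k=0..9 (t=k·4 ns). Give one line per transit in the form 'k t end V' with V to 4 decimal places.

Γ_L=0.333333, Γ_S=0.904762; launch V₁=5·25/525=0.238095
k=0 src: V=0.2381
k=1 load: inc=0.238095, refl=0.238095·0.333333=0.0794; V=0.000000+0.238095+0.079365=0.3175
k=2 src: inc=0.079365, refl=0.079365·0.904762=0.0718; V=0.238095+0.079365+0.071807=0.3893
k=3 load: inc=0.071807, refl=0.071807·0.333333=0.0239; V=0.317460+0.071807+0.023936=0.4132
k=4 src: inc=0.023936, refl=0.023936·0.904762=0.0217; V=0.389267+0.023936+0.021656=0.4349
k=5 load: inc=0.021656, refl=0.021656·0.333333=0.0072; V=0.413202+0.021656+0.007219=0.4421
k=6 src: inc=0.007219, refl=0.007219·0.904762=0.0065; V=0.434858+0.007219+0.006531=0.4486
k=7 load: inc=0.006531, refl=0.006531·0.333333=0.0022; V=0.442077+0.006531+0.002177=0.4508
k=8 src: inc=0.002177, refl=0.002177·0.904762=0.0020; V=0.448608+0.002177+0.001970=0.4528
k=9 load: inc=0.001970, refl=0.001970·0.333333=0.0007; V=0.450785+0.001970+0.000657=0.4534

0 0 source 0.2381
1 4 load 0.3175
2 8 source 0.3893
3 12 load 0.4132
4 16 source 0.4349
5 20 load 0.4421
6 24 source 0.4486
7 28 load 0.4508
8 32 source 0.4528
9 36 load 0.4534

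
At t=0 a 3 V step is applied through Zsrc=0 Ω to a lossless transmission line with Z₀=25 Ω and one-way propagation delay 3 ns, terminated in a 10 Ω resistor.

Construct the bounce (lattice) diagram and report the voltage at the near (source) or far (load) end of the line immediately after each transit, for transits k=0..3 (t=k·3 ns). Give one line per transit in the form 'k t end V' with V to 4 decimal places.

0 0 source 3.0000
1 3 load 1.7143
2 6 source 3.0000
3 9 load 2.4490

Γ_L=-0.428571, Γ_S=-1.000000; launch V₁=3·25/25=3.000000
k=0 src: V=3.0000
k=1 load: inc=3.000000, refl=3.000000·-0.428571=-1.2857; V=0.000000+3.000000+-1.285714=1.7143
k=2 src: inc=-1.285714, refl=-1.285714·-1.000000=1.2857; V=3.000000+-1.285714+1.285714=3.0000
k=3 load: inc=1.285714, refl=1.285714·-0.428571=-0.5510; V=1.714286+1.285714+-0.551020=2.4490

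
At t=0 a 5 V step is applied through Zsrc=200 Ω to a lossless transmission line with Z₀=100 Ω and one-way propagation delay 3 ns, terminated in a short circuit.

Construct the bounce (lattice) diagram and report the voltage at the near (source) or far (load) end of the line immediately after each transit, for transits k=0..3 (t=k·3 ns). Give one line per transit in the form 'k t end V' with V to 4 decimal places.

0 0 source 1.6667
1 3 load 0.0000
2 6 source -0.5556
3 9 load 0.0000

Γ_L=-1.000000, Γ_S=0.333333; launch V₁=5·100/300=1.666667
k=0 src: V=1.6667
k=1 load: inc=1.666667, refl=1.666667·-1.000000=-1.6667; V=0.000000+1.666667+-1.666667=0.0000
k=2 src: inc=-1.666667, refl=-1.666667·0.333333=-0.5556; V=1.666667+-1.666667+-0.555556=-0.5556
k=3 load: inc=-0.555556, refl=-0.555556·-1.000000=0.5556; V=0.000000+-0.555556+0.555556=0.0000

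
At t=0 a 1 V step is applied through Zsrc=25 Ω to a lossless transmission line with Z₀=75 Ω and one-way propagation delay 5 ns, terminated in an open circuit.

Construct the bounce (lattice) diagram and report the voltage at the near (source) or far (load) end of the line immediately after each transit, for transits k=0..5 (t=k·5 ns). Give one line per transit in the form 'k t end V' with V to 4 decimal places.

Γ_L=1.000000, Γ_S=-0.500000; launch V₁=1·75/100=0.750000
k=0 src: V=0.7500
k=1 load: inc=0.750000, refl=0.750000·1.000000=0.7500; V=0.000000+0.750000+0.750000=1.5000
k=2 src: inc=0.750000, refl=0.750000·-0.500000=-0.3750; V=0.750000+0.750000+-0.375000=1.1250
k=3 load: inc=-0.375000, refl=-0.375000·1.000000=-0.3750; V=1.500000+-0.375000+-0.375000=0.7500
k=4 src: inc=-0.375000, refl=-0.375000·-0.500000=0.1875; V=1.125000+-0.375000+0.187500=0.9375
k=5 load: inc=0.187500, refl=0.187500·1.000000=0.1875; V=0.750000+0.187500+0.187500=1.1250

0 0 source 0.7500
1 5 load 1.5000
2 10 source 1.1250
3 15 load 0.7500
4 20 source 0.9375
5 25 load 1.1250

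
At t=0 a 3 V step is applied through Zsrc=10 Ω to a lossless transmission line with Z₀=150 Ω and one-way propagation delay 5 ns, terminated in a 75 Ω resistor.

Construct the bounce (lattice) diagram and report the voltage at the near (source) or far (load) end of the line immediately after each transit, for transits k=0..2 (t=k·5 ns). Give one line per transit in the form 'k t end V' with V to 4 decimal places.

0 0 source 2.8125
1 5 load 1.8750
2 10 source 2.6953

Γ_L=-0.333333, Γ_S=-0.875000; launch V₁=3·150/160=2.812500
k=0 src: V=2.8125
k=1 load: inc=2.812500, refl=2.812500·-0.333333=-0.9375; V=0.000000+2.812500+-0.937500=1.8750
k=2 src: inc=-0.937500, refl=-0.937500·-0.875000=0.8203; V=2.812500+-0.937500+0.820312=2.6953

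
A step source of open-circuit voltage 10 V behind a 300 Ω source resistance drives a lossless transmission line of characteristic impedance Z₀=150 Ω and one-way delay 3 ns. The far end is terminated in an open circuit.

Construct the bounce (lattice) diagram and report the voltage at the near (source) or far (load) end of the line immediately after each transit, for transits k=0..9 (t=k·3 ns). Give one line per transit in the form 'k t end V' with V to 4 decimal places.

Γ_L=1.000000, Γ_S=0.333333; launch V₁=10·150/450=3.333333
k=0 src: V=3.3333
k=1 load: inc=3.333333, refl=3.333333·1.000000=3.3333; V=0.000000+3.333333+3.333333=6.6667
k=2 src: inc=3.333333, refl=3.333333·0.333333=1.1111; V=3.333333+3.333333+1.111111=7.7778
k=3 load: inc=1.111111, refl=1.111111·1.000000=1.1111; V=6.666667+1.111111+1.111111=8.8889
k=4 src: inc=1.111111, refl=1.111111·0.333333=0.3704; V=7.777778+1.111111+0.370370=9.2593
k=5 load: inc=0.370370, refl=0.370370·1.000000=0.3704; V=8.888889+0.370370+0.370370=9.6296
k=6 src: inc=0.370370, refl=0.370370·0.333333=0.1235; V=9.259259+0.370370+0.123457=9.7531
k=7 load: inc=0.123457, refl=0.123457·1.000000=0.1235; V=9.629630+0.123457+0.123457=9.8765
k=8 src: inc=0.123457, refl=0.123457·0.333333=0.0412; V=9.753086+0.123457+0.041152=9.9177
k=9 load: inc=0.041152, refl=0.041152·1.000000=0.0412; V=9.876543+0.041152+0.041152=9.9588

0 0 source 3.3333
1 3 load 6.6667
2 6 source 7.7778
3 9 load 8.8889
4 12 source 9.2593
5 15 load 9.6296
6 18 source 9.7531
7 21 load 9.8765
8 24 source 9.9177
9 27 load 9.9588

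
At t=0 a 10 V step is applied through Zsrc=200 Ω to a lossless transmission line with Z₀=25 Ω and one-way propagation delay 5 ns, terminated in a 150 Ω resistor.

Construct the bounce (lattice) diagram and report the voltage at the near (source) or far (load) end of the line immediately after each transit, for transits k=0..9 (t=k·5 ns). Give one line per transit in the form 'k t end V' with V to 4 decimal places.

0 0 source 1.1111
1 5 load 1.9048
2 10 source 2.5220
3 15 load 2.9630
4 20 source 3.3059
5 25 load 3.5509
6 30 source 3.7414
7 35 load 3.8775
8 40 source 3.9833
9 45 load 4.0589

Γ_L=0.714286, Γ_S=0.777778; launch V₁=10·25/225=1.111111
k=0 src: V=1.1111
k=1 load: inc=1.111111, refl=1.111111·0.714286=0.7937; V=0.000000+1.111111+0.793651=1.9048
k=2 src: inc=0.793651, refl=0.793651·0.777778=0.6173; V=1.111111+0.793651+0.617284=2.5220
k=3 load: inc=0.617284, refl=0.617284·0.714286=0.4409; V=1.904762+0.617284+0.440917=2.9630
k=4 src: inc=0.440917, refl=0.440917·0.777778=0.3429; V=2.522046+0.440917+0.342936=3.3059
k=5 load: inc=0.342936, refl=0.342936·0.714286=0.2450; V=2.962963+0.342936+0.244954=3.5509
k=6 src: inc=0.244954, refl=0.244954·0.777778=0.1905; V=3.305898+0.244954+0.190520=3.7414
k=7 load: inc=0.190520, refl=0.190520·0.714286=0.1361; V=3.550852+0.190520+0.136086=3.8775
k=8 src: inc=0.136086, refl=0.136086·0.777778=0.1058; V=3.741372+0.136086+0.105844=3.9833
k=9 load: inc=0.105844, refl=0.105844·0.714286=0.0756; V=3.877458+0.105844+0.075603=4.0589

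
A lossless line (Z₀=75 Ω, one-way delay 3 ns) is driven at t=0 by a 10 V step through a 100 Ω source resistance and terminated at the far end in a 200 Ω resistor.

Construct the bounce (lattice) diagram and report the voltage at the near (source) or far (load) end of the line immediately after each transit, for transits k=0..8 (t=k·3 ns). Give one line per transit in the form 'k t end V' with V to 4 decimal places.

Γ_L=0.454545, Γ_S=0.142857; launch V₁=10·75/175=4.285714
k=0 src: V=4.2857
k=1 load: inc=4.285714, refl=4.285714·0.454545=1.9481; V=0.000000+4.285714+1.948052=6.2338
k=2 src: inc=1.948052, refl=1.948052·0.142857=0.2783; V=4.285714+1.948052+0.278293=6.5121
k=3 load: inc=0.278293, refl=0.278293·0.454545=0.1265; V=6.233766+0.278293+0.126497=6.6386
k=4 src: inc=0.126497, refl=0.126497·0.142857=0.0181; V=6.512059+0.126497+0.018071=6.6566
k=5 load: inc=0.018071, refl=0.018071·0.454545=0.0082; V=6.638556+0.018071+0.008214=6.6648
k=6 src: inc=0.008214, refl=0.008214·0.142857=0.0012; V=6.656627+0.008214+0.001173=6.6660
k=7 load: inc=0.001173, refl=0.001173·0.454545=0.0005; V=6.664841+0.001173+0.000533=6.6665
k=8 src: inc=0.000533, refl=0.000533·0.142857=0.0001; V=6.666015+0.000533+0.000076=6.6666

0 0 source 4.2857
1 3 load 6.2338
2 6 source 6.5121
3 9 load 6.6386
4 12 source 6.6566
5 15 load 6.6648
6 18 source 6.6660
7 21 load 6.6665
8 24 source 6.6666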